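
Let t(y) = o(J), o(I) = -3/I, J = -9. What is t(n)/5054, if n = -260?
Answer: 1/15162 ≈ 6.5954e-5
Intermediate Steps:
t(y) = 1/3 (t(y) = -3/(-9) = -3*(-1/9) = 1/3)
t(n)/5054 = (1/3)/5054 = (1/3)*(1/5054) = 1/15162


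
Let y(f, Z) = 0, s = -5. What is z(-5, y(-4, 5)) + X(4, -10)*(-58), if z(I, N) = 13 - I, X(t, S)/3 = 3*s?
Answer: 2628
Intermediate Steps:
X(t, S) = -45 (X(t, S) = 3*(3*(-5)) = 3*(-15) = -45)
z(-5, y(-4, 5)) + X(4, -10)*(-58) = (13 - 1*(-5)) - 45*(-58) = (13 + 5) + 2610 = 18 + 2610 = 2628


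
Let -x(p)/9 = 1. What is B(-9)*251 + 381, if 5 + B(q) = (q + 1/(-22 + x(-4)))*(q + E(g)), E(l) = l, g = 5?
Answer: 254026/31 ≈ 8194.4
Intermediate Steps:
x(p) = -9 (x(p) = -9*1 = -9)
B(q) = -5 + (5 + q)*(-1/31 + q) (B(q) = -5 + (q + 1/(-22 - 9))*(q + 5) = -5 + (q + 1/(-31))*(5 + q) = -5 + (q - 1/31)*(5 + q) = -5 + (-1/31 + q)*(5 + q) = -5 + (5 + q)*(-1/31 + q))
B(-9)*251 + 381 = (-160/31 + (-9)**2 + (154/31)*(-9))*251 + 381 = (-160/31 + 81 - 1386/31)*251 + 381 = (965/31)*251 + 381 = 242215/31 + 381 = 254026/31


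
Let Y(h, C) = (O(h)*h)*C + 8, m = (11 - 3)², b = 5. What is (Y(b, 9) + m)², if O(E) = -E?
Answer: 23409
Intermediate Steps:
m = 64 (m = 8² = 64)
Y(h, C) = 8 - C*h² (Y(h, C) = ((-h)*h)*C + 8 = (-h²)*C + 8 = -C*h² + 8 = 8 - C*h²)
(Y(b, 9) + m)² = ((8 - 1*9*5²) + 64)² = ((8 - 1*9*25) + 64)² = ((8 - 225) + 64)² = (-217 + 64)² = (-153)² = 23409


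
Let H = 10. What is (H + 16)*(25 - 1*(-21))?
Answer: 1196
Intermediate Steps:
(H + 16)*(25 - 1*(-21)) = (10 + 16)*(25 - 1*(-21)) = 26*(25 + 21) = 26*46 = 1196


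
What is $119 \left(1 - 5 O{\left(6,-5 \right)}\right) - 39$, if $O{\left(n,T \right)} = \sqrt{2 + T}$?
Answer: $80 - 595 i \sqrt{3} \approx 80.0 - 1030.6 i$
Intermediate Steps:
$119 \left(1 - 5 O{\left(6,-5 \right)}\right) - 39 = 119 \left(1 - 5 \sqrt{2 - 5}\right) - 39 = 119 \left(1 - 5 \sqrt{-3}\right) - 39 = 119 \left(1 - 5 i \sqrt{3}\right) - 39 = \left(119 - 595 i \sqrt{3}\right) - 39 = 80 - 595 i \sqrt{3}$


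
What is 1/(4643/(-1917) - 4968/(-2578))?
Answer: -2471013/1222999 ≈ -2.0205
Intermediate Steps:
1/(4643/(-1917) - 4968/(-2578)) = 1/(4643*(-1/1917) - 4968*(-1/2578)) = 1/(-4643/1917 + 2484/1289) = 1/(-1222999/2471013) = -2471013/1222999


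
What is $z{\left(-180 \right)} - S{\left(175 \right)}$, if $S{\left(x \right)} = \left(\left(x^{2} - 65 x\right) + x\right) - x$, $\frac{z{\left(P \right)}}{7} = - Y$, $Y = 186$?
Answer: $-20552$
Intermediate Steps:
$z{\left(P \right)} = -1302$ ($z{\left(P \right)} = 7 \left(\left(-1\right) 186\right) = 7 \left(-186\right) = -1302$)
$S{\left(x \right)} = x^{2} - 65 x$ ($S{\left(x \right)} = \left(x^{2} - 64 x\right) - x = x^{2} - 65 x$)
$z{\left(-180 \right)} - S{\left(175 \right)} = -1302 - 175 \left(-65 + 175\right) = -1302 - 175 \cdot 110 = -1302 - 19250 = -20552$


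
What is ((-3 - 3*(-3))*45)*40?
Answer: 10800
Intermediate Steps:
((-3 - 3*(-3))*45)*40 = ((-3 + 9)*45)*40 = (6*45)*40 = 270*40 = 10800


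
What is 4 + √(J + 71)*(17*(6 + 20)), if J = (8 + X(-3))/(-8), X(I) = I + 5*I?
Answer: 3761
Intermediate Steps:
X(I) = 6*I
J = 5/4 (J = (8 + 6*(-3))/(-8) = (8 - 18)*(-⅛) = -10*(-⅛) = 5/4 ≈ 1.2500)
4 + √(J + 71)*(17*(6 + 20)) = 4 + √(5/4 + 71)*(17*(6 + 20)) = 4 + √(289/4)*(17*26) = 4 + (17/2)*442 = 4 + 3757 = 3761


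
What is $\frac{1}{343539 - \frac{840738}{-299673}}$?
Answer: $\frac{99891}{34316734495} \approx 2.9109 \cdot 10^{-6}$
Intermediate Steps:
$\frac{1}{343539 - \frac{840738}{-299673}} = \frac{1}{343539 - - \frac{280246}{99891}} = \frac{1}{343539 + \frac{280246}{99891}} = \frac{1}{\frac{34316734495}{99891}} = \frac{99891}{34316734495}$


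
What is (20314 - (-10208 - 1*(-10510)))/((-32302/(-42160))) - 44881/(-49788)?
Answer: 677546453081/25939548 ≈ 26120.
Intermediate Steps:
(20314 - (-10208 - 1*(-10510)))/((-32302/(-42160))) - 44881/(-49788) = (20314 - (-10208 + 10510))/((-32302*(-1/42160))) - 44881*(-1/49788) = (20314 - 1*302)/(521/680) + 44881/49788 = (20314 - 302)*(680/521) + 44881/49788 = 20012*(680/521) + 44881/49788 = 13608160/521 + 44881/49788 = 677546453081/25939548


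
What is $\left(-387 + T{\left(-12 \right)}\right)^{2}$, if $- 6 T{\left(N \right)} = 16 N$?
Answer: $126025$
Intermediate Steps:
$T{\left(N \right)} = - \frac{8 N}{3}$ ($T{\left(N \right)} = - \frac{16 N}{6} = - \frac{8 N}{3}$)
$\left(-387 + T{\left(-12 \right)}\right)^{2} = \left(-387 - -32\right)^{2} = \left(-387 + 32\right)^{2} = \left(-355\right)^{2} = 126025$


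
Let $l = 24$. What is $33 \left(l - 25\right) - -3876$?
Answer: $3843$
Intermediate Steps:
$33 \left(l - 25\right) - -3876 = 33 \left(24 - 25\right) - -3876 = 33 \left(-1\right) + 3876 = -33 + 3876 = 3843$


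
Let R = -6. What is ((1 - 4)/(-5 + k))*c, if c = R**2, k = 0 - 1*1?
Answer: 18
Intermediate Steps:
k = -1 (k = 0 - 1 = -1)
c = 36 (c = (-6)**2 = 36)
((1 - 4)/(-5 + k))*c = ((1 - 4)/(-5 - 1))*36 = -3/(-6)*36 = -3*(-1/6)*36 = (1/2)*36 = 18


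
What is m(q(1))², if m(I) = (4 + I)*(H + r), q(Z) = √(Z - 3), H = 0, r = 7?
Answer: 686 + 392*I*√2 ≈ 686.0 + 554.37*I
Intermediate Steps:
q(Z) = √(-3 + Z)
m(I) = 28 + 7*I (m(I) = (4 + I)*(0 + 7) = (4 + I)*7 = 28 + 7*I)
m(q(1))² = (28 + 7*√(-3 + 1))² = (28 + 7*√(-2))² = (28 + 7*(I*√2))² = (28 + 7*I*√2)²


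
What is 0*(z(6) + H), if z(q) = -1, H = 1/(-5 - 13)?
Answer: 0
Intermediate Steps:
H = -1/18 (H = 1/(-18) = -1/18 ≈ -0.055556)
0*(z(6) + H) = 0*(-1 - 1/18) = 0*(-19/18) = 0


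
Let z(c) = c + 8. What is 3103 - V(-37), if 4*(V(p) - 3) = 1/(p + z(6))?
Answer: 285201/92 ≈ 3100.0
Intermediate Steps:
z(c) = 8 + c
V(p) = 3 + 1/(4*(14 + p)) (V(p) = 3 + 1/(4*(p + (8 + 6))) = 3 + 1/(4*(p + 14)) = 3 + 1/(4*(14 + p)))
3103 - V(-37) = 3103 - (169 + 12*(-37))/(4*(14 - 37)) = 3103 - (169 - 444)/(4*(-23)) = 3103 - (-1)*(-275)/(4*23) = 3103 - 1*275/92 = 3103 - 275/92 = 285201/92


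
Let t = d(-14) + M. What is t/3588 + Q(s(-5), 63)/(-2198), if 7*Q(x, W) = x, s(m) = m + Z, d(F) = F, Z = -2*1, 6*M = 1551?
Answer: 180333/2628808 ≈ 0.068599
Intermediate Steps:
M = 517/2 (M = (⅙)*1551 = 517/2 ≈ 258.50)
Z = -2
s(m) = -2 + m (s(m) = m - 2 = -2 + m)
Q(x, W) = x/7
t = 489/2 (t = -14 + 517/2 = 489/2 ≈ 244.50)
t/3588 + Q(s(-5), 63)/(-2198) = (489/2)/3588 + ((-2 - 5)/7)/(-2198) = (489/2)*(1/3588) + ((⅐)*(-7))*(-1/2198) = 163/2392 - 1*(-1/2198) = 163/2392 + 1/2198 = 180333/2628808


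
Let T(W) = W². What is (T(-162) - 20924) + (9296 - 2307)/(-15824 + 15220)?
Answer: 3206291/604 ≈ 5308.4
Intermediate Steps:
(T(-162) - 20924) + (9296 - 2307)/(-15824 + 15220) = ((-162)² - 20924) + (9296 - 2307)/(-15824 + 15220) = (26244 - 20924) + 6989/(-604) = 5320 + 6989*(-1/604) = 5320 - 6989/604 = 3206291/604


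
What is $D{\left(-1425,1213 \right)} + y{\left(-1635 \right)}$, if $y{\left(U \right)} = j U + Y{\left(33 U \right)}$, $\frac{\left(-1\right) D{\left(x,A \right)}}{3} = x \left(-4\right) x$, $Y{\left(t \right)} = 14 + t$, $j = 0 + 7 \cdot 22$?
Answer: $24061769$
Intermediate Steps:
$j = 154$ ($j = 0 + 154 = 154$)
$D{\left(x,A \right)} = 12 x^{2}$ ($D{\left(x,A \right)} = - 3 x \left(-4\right) x = - 3 - 4 x x = - 3 \left(- 4 x^{2}\right) = 12 x^{2}$)
$y{\left(U \right)} = 14 + 187 U$ ($y{\left(U \right)} = 154 U + \left(14 + 33 U\right) = 14 + 187 U$)
$D{\left(-1425,1213 \right)} + y{\left(-1635 \right)} = 12 \left(-1425\right)^{2} + \left(14 + 187 \left(-1635\right)\right) = 12 \cdot 2030625 + \left(14 - 305745\right) = 24367500 - 305731 = 24061769$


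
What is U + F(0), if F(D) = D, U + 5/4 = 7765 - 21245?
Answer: -53925/4 ≈ -13481.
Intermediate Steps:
U = -53925/4 (U = -5/4 + (7765 - 21245) = -5/4 - 13480 = -53925/4 ≈ -13481.)
U + F(0) = -53925/4 + 0 = -53925/4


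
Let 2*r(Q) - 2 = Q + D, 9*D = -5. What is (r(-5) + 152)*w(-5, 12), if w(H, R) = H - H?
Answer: 0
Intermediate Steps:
D = -5/9 (D = (⅑)*(-5) = -5/9 ≈ -0.55556)
w(H, R) = 0
r(Q) = 13/18 + Q/2 (r(Q) = 1 + (Q - 5/9)/2 = 1 + (-5/9 + Q)/2 = 1 + (-5/18 + Q/2) = 13/18 + Q/2)
(r(-5) + 152)*w(-5, 12) = ((13/18 + (½)*(-5)) + 152)*0 = ((13/18 - 5/2) + 152)*0 = (-16/9 + 152)*0 = (1352/9)*0 = 0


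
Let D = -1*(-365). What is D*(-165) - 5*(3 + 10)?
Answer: -60290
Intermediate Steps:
D = 365
D*(-165) - 5*(3 + 10) = 365*(-165) - 5*(3 + 10) = -60225 - 5*13 = -60225 - 65 = -60290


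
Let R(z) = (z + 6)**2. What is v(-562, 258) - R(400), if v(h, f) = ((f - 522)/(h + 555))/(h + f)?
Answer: -43846409/266 ≈ -1.6484e+5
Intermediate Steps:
v(h, f) = (-522 + f)/((555 + h)*(f + h)) (v(h, f) = ((-522 + f)/(555 + h))/(f + h) = (-522 + f)/((555 + h)*(f + h)))
R(z) = (6 + z)**2
v(-562, 258) - R(400) = (-522 + 258)/((-562)**2 + 555*258 + 555*(-562) + 258*(-562)) - (6 + 400)**2 = -264/(315844 + 143190 - 311910 - 144996) - 1*406**2 = -264/2128 - 1*164836 = (1/2128)*(-264) - 164836 = -33/266 - 164836 = -43846409/266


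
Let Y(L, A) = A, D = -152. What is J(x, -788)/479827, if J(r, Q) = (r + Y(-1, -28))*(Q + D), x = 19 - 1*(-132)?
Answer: -115620/479827 ≈ -0.24096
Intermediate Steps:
x = 151 (x = 19 + 132 = 151)
J(r, Q) = (-152 + Q)*(-28 + r) (J(r, Q) = (r - 28)*(Q - 152) = (-28 + r)*(-152 + Q) = (-152 + Q)*(-28 + r))
J(x, -788)/479827 = (4256 - 152*151 - 28*(-788) - 788*151)/479827 = (4256 - 22952 + 22064 - 118988)*(1/479827) = -115620*1/479827 = -115620/479827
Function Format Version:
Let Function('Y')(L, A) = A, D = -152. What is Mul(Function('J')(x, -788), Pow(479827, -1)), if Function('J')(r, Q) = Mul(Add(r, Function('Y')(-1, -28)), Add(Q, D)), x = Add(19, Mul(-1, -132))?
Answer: Rational(-115620, 479827) ≈ -0.24096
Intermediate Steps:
x = 151 (x = Add(19, 132) = 151)
Function('J')(r, Q) = Mul(Add(-152, Q), Add(-28, r)) (Function('J')(r, Q) = Mul(Add(r, -28), Add(Q, -152)) = Mul(Add(-28, r), Add(-152, Q)) = Mul(Add(-152, Q), Add(-28, r)))
Mul(Function('J')(x, -788), Pow(479827, -1)) = Mul(Add(4256, Mul(-152, 151), Mul(-28, -788), Mul(-788, 151)), Pow(479827, -1)) = Mul(Add(4256, -22952, 22064, -118988), Rational(1, 479827)) = Mul(-115620, Rational(1, 479827)) = Rational(-115620, 479827)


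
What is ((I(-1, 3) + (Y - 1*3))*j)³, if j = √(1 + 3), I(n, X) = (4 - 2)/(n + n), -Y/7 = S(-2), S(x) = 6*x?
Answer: 4096000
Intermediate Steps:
Y = 84 (Y = -42*(-2) = -7*(-12) = 84)
I(n, X) = 1/n (I(n, X) = 2/((2*n)) = 2*(1/(2*n)) = 1/n)
j = 2 (j = √4 = 2)
((I(-1, 3) + (Y - 1*3))*j)³ = ((1/(-1) + (84 - 1*3))*2)³ = ((-1 + (84 - 3))*2)³ = ((-1 + 81)*2)³ = (80*2)³ = 160³ = 4096000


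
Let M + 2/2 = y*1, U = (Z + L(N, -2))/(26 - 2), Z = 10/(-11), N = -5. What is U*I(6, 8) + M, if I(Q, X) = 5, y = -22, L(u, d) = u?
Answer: -6397/264 ≈ -24.231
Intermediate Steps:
Z = -10/11 (Z = 10*(-1/11) = -10/11 ≈ -0.90909)
U = -65/264 (U = (-10/11 - 5)/(26 - 2) = -65/11/24 = -65/11*1/24 = -65/264 ≈ -0.24621)
M = -23 (M = -1 - 22*1 = -1 - 22 = -23)
U*I(6, 8) + M = -65/264*5 - 23 = -325/264 - 23 = -6397/264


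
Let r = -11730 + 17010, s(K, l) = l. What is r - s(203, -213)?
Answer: 5493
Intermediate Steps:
r = 5280
r - s(203, -213) = 5280 - 1*(-213) = 5280 + 213 = 5493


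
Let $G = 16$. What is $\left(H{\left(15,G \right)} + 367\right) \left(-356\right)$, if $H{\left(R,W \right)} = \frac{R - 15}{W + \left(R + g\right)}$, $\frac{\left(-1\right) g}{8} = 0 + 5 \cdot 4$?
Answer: $-130652$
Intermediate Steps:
$g = -160$ ($g = - 8 \left(0 + 5 \cdot 4\right) = - 8 \left(0 + 20\right) = \left(-8\right) 20 = -160$)
$H{\left(R,W \right)} = \frac{-15 + R}{-160 + R + W}$ ($H{\left(R,W \right)} = \frac{R - 15}{W + \left(R - 160\right)} = \frac{-15 + R}{W + \left(-160 + R\right)} = \frac{-15 + R}{-160 + R + W}$)
$\left(H{\left(15,G \right)} + 367\right) \left(-356\right) = \left(\frac{-15 + 15}{-160 + 15 + 16} + 367\right) \left(-356\right) = \left(\frac{1}{-129} \cdot 0 + 367\right) \left(-356\right) = \left(\left(- \frac{1}{129}\right) 0 + 367\right) \left(-356\right) = \left(0 + 367\right) \left(-356\right) = 367 \left(-356\right) = -130652$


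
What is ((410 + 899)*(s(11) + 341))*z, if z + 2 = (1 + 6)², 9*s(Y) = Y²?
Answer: 196258370/9 ≈ 2.1806e+7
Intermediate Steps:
s(Y) = Y²/9
z = 47 (z = -2 + (1 + 6)² = -2 + 7² = -2 + 49 = 47)
((410 + 899)*(s(11) + 341))*z = ((410 + 899)*((⅑)*11² + 341))*47 = (1309*((⅑)*121 + 341))*47 = (1309*(121/9 + 341))*47 = (1309*(3190/9))*47 = (4175710/9)*47 = 196258370/9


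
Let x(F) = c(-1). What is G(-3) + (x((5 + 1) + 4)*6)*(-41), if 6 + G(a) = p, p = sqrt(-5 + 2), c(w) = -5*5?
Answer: 6144 + I*sqrt(3) ≈ 6144.0 + 1.732*I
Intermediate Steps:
c(w) = -25
p = I*sqrt(3) (p = sqrt(-3) = I*sqrt(3) ≈ 1.732*I)
x(F) = -25
G(a) = -6 + I*sqrt(3)
G(-3) + (x((5 + 1) + 4)*6)*(-41) = (-6 + I*sqrt(3)) - 25*6*(-41) = (-6 + I*sqrt(3)) - 150*(-41) = (-6 + I*sqrt(3)) + 6150 = 6144 + I*sqrt(3)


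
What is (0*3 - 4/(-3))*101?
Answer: 404/3 ≈ 134.67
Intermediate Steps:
(0*3 - 4/(-3))*101 = (0 - 4*(-1/3))*101 = (0 + 4/3)*101 = (4/3)*101 = 404/3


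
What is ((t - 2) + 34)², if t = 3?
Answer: 1225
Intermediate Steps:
((t - 2) + 34)² = ((3 - 2) + 34)² = (1 + 34)² = 35² = 1225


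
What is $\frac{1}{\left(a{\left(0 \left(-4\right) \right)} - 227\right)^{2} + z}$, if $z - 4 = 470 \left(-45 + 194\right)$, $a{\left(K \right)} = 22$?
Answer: $\frac{1}{112059} \approx 8.9239 \cdot 10^{-6}$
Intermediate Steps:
$z = 70034$ ($z = 4 + 470 \left(-45 + 194\right) = 4 + 470 \cdot 149 = 4 + 70030 = 70034$)
$\frac{1}{\left(a{\left(0 \left(-4\right) \right)} - 227\right)^{2} + z} = \frac{1}{\left(22 - 227\right)^{2} + 70034} = \frac{1}{\left(-205\right)^{2} + 70034} = \frac{1}{42025 + 70034} = \frac{1}{112059}$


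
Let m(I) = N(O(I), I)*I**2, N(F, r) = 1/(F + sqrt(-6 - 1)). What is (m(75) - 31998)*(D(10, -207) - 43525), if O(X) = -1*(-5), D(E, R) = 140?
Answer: 43203260235/32 + 244040625*I*sqrt(7)/32 ≈ 1.3501e+9 + 2.0177e+7*I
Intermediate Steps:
O(X) = 5
N(F, r) = 1/(F + I*sqrt(7)) (N(F, r) = 1/(F + sqrt(-7)) = 1/(F + I*sqrt(7)))
m(I) = I**2/(5 + I*sqrt(7))
(m(75) - 31998)*(D(10, -207) - 43525) = (((5/32)*75**2 - 1/32*I*sqrt(7)*75**2) - 31998)*(140 - 43525) = (((5/32)*5625 - 1/32*I*sqrt(7)*5625) - 31998)*(-43385) = ((28125/32 - 5625*I*sqrt(7)/32) - 31998)*(-43385) = (-995811/32 - 5625*I*sqrt(7)/32)*(-43385) = 43203260235/32 + 244040625*I*sqrt(7)/32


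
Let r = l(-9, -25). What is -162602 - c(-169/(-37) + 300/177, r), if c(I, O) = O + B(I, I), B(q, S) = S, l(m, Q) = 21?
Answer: -355019680/2183 ≈ -1.6263e+5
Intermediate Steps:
r = 21
c(I, O) = I + O (c(I, O) = O + I = I + O)
-162602 - c(-169/(-37) + 300/177, r) = -162602 - ((-169/(-37) + 300/177) + 21) = -162602 - ((-169*(-1/37) + 300*(1/177)) + 21) = -162602 - ((169/37 + 100/59) + 21) = -162602 - (13671/2183 + 21) = -162602 - 1*59514/2183 = -162602 - 59514/2183 = -355019680/2183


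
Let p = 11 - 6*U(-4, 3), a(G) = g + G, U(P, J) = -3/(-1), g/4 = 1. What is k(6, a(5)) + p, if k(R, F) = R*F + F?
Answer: 56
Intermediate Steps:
g = 4 (g = 4*1 = 4)
U(P, J) = 3 (U(P, J) = -3*(-1) = 3)
a(G) = 4 + G
k(R, F) = F + F*R (k(R, F) = F*R + F = F + F*R)
p = -7 (p = 11 - 6*3 = 11 - 18 = -7)
k(6, a(5)) + p = (4 + 5)*(1 + 6) - 7 = 9*7 - 7 = 63 - 7 = 56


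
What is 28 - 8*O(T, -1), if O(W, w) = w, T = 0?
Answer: 36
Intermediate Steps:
28 - 8*O(T, -1) = 28 - 8*(-1) = 28 + 8 = 36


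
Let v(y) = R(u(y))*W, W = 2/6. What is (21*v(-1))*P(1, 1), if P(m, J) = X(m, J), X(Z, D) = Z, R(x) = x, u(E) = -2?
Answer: -14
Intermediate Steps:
W = ⅓ (W = 2*(⅙) = ⅓ ≈ 0.33333)
v(y) = -⅔ (v(y) = -2*⅓ = -⅔)
P(m, J) = m
(21*v(-1))*P(1, 1) = (21*(-⅔))*1 = -14*1 = -14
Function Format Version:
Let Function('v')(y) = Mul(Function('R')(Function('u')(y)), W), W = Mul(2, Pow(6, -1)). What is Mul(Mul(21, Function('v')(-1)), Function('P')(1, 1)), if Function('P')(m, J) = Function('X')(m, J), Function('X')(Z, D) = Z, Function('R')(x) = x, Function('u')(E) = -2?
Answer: -14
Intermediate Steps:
W = Rational(1, 3) (W = Mul(2, Rational(1, 6)) = Rational(1, 3) ≈ 0.33333)
Function('v')(y) = Rational(-2, 3) (Function('v')(y) = Mul(-2, Rational(1, 3)) = Rational(-2, 3))
Function('P')(m, J) = m
Mul(Mul(21, Function('v')(-1)), Function('P')(1, 1)) = Mul(Mul(21, Rational(-2, 3)), 1) = Mul(-14, 1) = -14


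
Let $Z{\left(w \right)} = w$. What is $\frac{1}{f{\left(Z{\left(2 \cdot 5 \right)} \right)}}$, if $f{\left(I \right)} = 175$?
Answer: $\frac{1}{175} \approx 0.0057143$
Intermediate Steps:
$\frac{1}{f{\left(Z{\left(2 \cdot 5 \right)} \right)}} = \frac{1}{175}$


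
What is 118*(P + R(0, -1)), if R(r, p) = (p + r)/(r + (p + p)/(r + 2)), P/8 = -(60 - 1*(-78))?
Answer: -130154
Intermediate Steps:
P = -1104 (P = 8*(-(60 - 1*(-78))) = 8*(-(60 + 78)) = 8*(-1*138) = 8*(-138) = -1104)
R(r, p) = (p + r)/(r + 2*p/(2 + r)) (R(r, p) = (p + r)/(r + (2*p)/(2 + r)) = (p + r)/(r + 2*p/(2 + r)))
118*(P + R(0, -1)) = 118*(-1104 + (0² + 2*(-1) + 2*0 - 1*0)/(0² + 2*(-1) + 2*0)) = 118*(-1104 + (0 - 2 + 0 + 0)/(0 - 2 + 0)) = 118*(-1104 - 2/(-2)) = 118*(-1104 - ½*(-2)) = 118*(-1104 + 1) = 118*(-1103) = -130154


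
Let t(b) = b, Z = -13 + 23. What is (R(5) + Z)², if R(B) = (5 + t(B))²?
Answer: 12100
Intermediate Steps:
Z = 10
R(B) = (5 + B)²
(R(5) + Z)² = ((5 + 5)² + 10)² = (10² + 10)² = (100 + 10)² = 110² = 12100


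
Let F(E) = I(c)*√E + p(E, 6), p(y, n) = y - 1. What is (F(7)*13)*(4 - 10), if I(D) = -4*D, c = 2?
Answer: -468 + 624*√7 ≈ 1182.9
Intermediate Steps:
p(y, n) = -1 + y
F(E) = -1 + E - 8*√E (F(E) = (-4*2)*√E + (-1 + E) = -8*√E + (-1 + E) = -1 + E - 8*√E)
(F(7)*13)*(4 - 10) = ((-1 + 7 - 8*√7)*13)*(4 - 10) = ((6 - 8*√7)*13)*(-6) = (78 - 104*√7)*(-6) = -468 + 624*√7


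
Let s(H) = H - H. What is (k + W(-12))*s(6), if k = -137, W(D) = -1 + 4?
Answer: 0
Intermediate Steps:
W(D) = 3
s(H) = 0
(k + W(-12))*s(6) = (-137 + 3)*0 = -134*0 = 0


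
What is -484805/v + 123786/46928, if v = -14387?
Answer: 12265919111/337576568 ≈ 36.335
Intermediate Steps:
-484805/v + 123786/46928 = -484805/(-14387) + 123786/46928 = -484805*(-1/14387) + 123786*(1/46928) = 484805/14387 + 61893/23464 = 12265919111/337576568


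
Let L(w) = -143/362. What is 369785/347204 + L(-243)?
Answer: 3238923/4834148 ≈ 0.67001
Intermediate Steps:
L(w) = -143/362 (L(w) = -143*1/362 = -143/362)
369785/347204 + L(-243) = 369785/347204 - 143/362 = 369785*(1/347204) - 143/362 = 28445/26708 - 143/362 = 3238923/4834148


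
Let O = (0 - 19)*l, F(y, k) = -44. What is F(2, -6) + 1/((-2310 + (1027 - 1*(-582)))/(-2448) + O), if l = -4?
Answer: -8214508/186749 ≈ -43.987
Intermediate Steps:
O = 76 (O = (0 - 19)*(-4) = -19*(-4) = 76)
F(2, -6) + 1/((-2310 + (1027 - 1*(-582)))/(-2448) + O) = -44 + 1/((-2310 + (1027 - 1*(-582)))/(-2448) + 76) = -44 + 1/((-2310 + (1027 + 582))*(-1/2448) + 76) = -44 + 1/((-2310 + 1609)*(-1/2448) + 76) = -44 + 1/(-701*(-1/2448) + 76) = -44 + 1/(701/2448 + 76) = -44 + 1/(186749/2448) = -44 + 2448/186749 = -8214508/186749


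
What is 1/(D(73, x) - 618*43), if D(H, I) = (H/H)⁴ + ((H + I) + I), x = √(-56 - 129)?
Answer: -1325/35112537 - I*√185/351125370 ≈ -3.7736e-5 - 3.8737e-8*I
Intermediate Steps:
x = I*√185 (x = √(-185) = I*√185 ≈ 13.601*I)
D(H, I) = 1 + H + 2*I (D(H, I) = 1⁴ + (H + 2*I) = 1 + (H + 2*I) = 1 + H + 2*I)
1/(D(73, x) - 618*43) = 1/((1 + 73 + 2*(I*√185)) - 618*43) = 1/((1 + 73 + 2*I*√185) - 26574) = 1/((74 + 2*I*√185) - 26574) = 1/(-26500 + 2*I*√185)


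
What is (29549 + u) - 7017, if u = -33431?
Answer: -10899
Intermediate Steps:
(29549 + u) - 7017 = (29549 - 33431) - 7017 = -3882 - 7017 = -10899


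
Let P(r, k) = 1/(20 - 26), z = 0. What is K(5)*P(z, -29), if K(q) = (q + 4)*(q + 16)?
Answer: -63/2 ≈ -31.500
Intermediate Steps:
P(r, k) = -⅙ (P(r, k) = 1/(-6) = -⅙)
K(q) = (4 + q)*(16 + q)
K(5)*P(z, -29) = (64 + 5² + 20*5)*(-⅙) = (64 + 25 + 100)*(-⅙) = 189*(-⅙) = -63/2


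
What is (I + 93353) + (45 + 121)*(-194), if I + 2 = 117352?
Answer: 178499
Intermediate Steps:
I = 117350 (I = -2 + 117352 = 117350)
(I + 93353) + (45 + 121)*(-194) = (117350 + 93353) + (45 + 121)*(-194) = 210703 + 166*(-194) = 210703 - 32204 = 178499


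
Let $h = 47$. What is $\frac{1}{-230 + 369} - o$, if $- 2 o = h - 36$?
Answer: $\frac{1531}{278} \approx 5.5072$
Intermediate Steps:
$o = - \frac{11}{2}$ ($o = - \frac{47 - 36}{2} = \left(- \frac{1}{2}\right) 11 = - \frac{11}{2} \approx -5.5$)
$\frac{1}{-230 + 369} - o = \frac{1}{-230 + 369} - - \frac{11}{2} = \frac{1}{139} + \frac{11}{2} = \frac{1531}{278}$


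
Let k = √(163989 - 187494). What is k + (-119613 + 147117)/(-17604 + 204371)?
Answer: 27504/186767 + I*√23505 ≈ 0.14726 + 153.31*I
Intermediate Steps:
k = I*√23505 (k = √(-23505) = I*√23505 ≈ 153.31*I)
k + (-119613 + 147117)/(-17604 + 204371) = I*√23505 + (-119613 + 147117)/(-17604 + 204371) = I*√23505 + 27504/186767 = 27504/186767 + I*√23505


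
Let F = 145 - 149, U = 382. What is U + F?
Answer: 378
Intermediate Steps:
F = -4
U + F = 382 - 4 = 378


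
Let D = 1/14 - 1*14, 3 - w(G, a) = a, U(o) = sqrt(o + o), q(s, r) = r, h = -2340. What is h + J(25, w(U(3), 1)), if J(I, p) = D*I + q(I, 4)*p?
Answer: -37523/14 ≈ -2680.2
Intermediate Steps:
U(o) = sqrt(2)*sqrt(o) (U(o) = sqrt(2*o) = sqrt(2)*sqrt(o))
w(G, a) = 3 - a
D = -195/14 (D = 1*(1/14) - 14 = 1/14 - 14 = -195/14 ≈ -13.929)
J(I, p) = 4*p - 195*I/14 (J(I, p) = -195*I/14 + 4*p = 4*p - 195*I/14)
h + J(25, w(U(3), 1)) = -2340 + (4*(3 - 1*1) - 195/14*25) = -2340 + (4*(3 - 1) - 4875/14) = -2340 + (4*2 - 4875/14) = -2340 + (8 - 4875/14) = -2340 - 4763/14 = -37523/14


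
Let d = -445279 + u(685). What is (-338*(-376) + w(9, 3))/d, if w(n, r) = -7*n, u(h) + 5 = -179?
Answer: -127025/445463 ≈ -0.28515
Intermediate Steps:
u(h) = -184 (u(h) = -5 - 179 = -184)
d = -445463 (d = -445279 - 184 = -445463)
(-338*(-376) + w(9, 3))/d = (-338*(-376) - 7*9)/(-445463) = (127088 - 63)*(-1/445463) = 127025*(-1/445463) = -127025/445463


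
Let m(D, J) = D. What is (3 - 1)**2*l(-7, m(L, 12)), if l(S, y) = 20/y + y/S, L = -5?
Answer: -92/7 ≈ -13.143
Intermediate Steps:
(3 - 1)**2*l(-7, m(L, 12)) = (3 - 1)**2*(20/(-5) - 5/(-7)) = 2**2*(20*(-1/5) - 5*(-1/7)) = 4*(-4 + 5/7) = 4*(-23/7) = -92/7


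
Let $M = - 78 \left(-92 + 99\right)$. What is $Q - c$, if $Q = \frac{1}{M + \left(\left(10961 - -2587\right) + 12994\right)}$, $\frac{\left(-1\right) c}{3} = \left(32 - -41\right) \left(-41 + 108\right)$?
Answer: $\frac{381439309}{25996} \approx 14673.0$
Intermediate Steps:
$M = -546$ ($M = \left(-78\right) 7 = -546$)
$c = -14673$ ($c = - 3 \left(32 - -41\right) \left(-41 + 108\right) = - 3 \left(32 + 41\right) 67 = - 3 \cdot 73 \cdot 67 = \left(-3\right) 4891 = -14673$)
$Q = \frac{1}{25996}$ ($Q = \frac{1}{-546 + \left(\left(10961 - -2587\right) + 12994\right)} = \frac{1}{-546 + \left(\left(10961 + 2587\right) + 12994\right)} = \frac{1}{-546 + \left(13548 + 12994\right)} = \frac{1}{-546 + 26542} = \frac{1}{25996} \approx 3.8467 \cdot 10^{-5}$)
$Q - c = \frac{1}{25996} - -14673 = \frac{1}{25996} + 14673 = \frac{381439309}{25996}$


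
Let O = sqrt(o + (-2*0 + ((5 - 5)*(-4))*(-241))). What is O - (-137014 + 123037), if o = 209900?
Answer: 13977 + 10*sqrt(2099) ≈ 14435.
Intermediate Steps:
O = 10*sqrt(2099) (O = sqrt(209900 + (-2*0 + ((5 - 5)*(-4))*(-241))) = sqrt(209900 + (0 + (0*(-4))*(-241))) = sqrt(209900 + (0 + 0*(-241))) = sqrt(209900 + (0 + 0)) = sqrt(209900 + 0) = sqrt(209900) = 10*sqrt(2099) ≈ 458.15)
O - (-137014 + 123037) = 10*sqrt(2099) - (-137014 + 123037) = 10*sqrt(2099) - 1*(-13977) = 10*sqrt(2099) + 13977 = 13977 + 10*sqrt(2099)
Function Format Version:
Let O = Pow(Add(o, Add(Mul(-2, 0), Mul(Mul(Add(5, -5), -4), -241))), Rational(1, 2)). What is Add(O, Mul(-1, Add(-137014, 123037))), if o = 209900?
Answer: Add(13977, Mul(10, Pow(2099, Rational(1, 2)))) ≈ 14435.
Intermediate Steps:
O = Mul(10, Pow(2099, Rational(1, 2))) (O = Pow(Add(209900, Add(Mul(-2, 0), Mul(Mul(Add(5, -5), -4), -241))), Rational(1, 2)) = Pow(Add(209900, Add(0, Mul(Mul(0, -4), -241))), Rational(1, 2)) = Pow(Add(209900, Add(0, Mul(0, -241))), Rational(1, 2)) = Pow(Add(209900, Add(0, 0)), Rational(1, 2)) = Pow(Add(209900, 0), Rational(1, 2)) = Pow(209900, Rational(1, 2)) = Mul(10, Pow(2099, Rational(1, 2))) ≈ 458.15)
Add(O, Mul(-1, Add(-137014, 123037))) = Add(Mul(10, Pow(2099, Rational(1, 2))), Mul(-1, Add(-137014, 123037))) = Add(Mul(10, Pow(2099, Rational(1, 2))), Mul(-1, -13977)) = Add(Mul(10, Pow(2099, Rational(1, 2))), 13977) = Add(13977, Mul(10, Pow(2099, Rational(1, 2))))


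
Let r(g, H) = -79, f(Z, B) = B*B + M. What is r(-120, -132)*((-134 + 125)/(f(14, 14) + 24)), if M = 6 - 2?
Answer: 711/224 ≈ 3.1741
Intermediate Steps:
M = 4
f(Z, B) = 4 + B**2 (f(Z, B) = B*B + 4 = B**2 + 4 = 4 + B**2)
r(-120, -132)*((-134 + 125)/(f(14, 14) + 24)) = -79*(-134 + 125)/((4 + 14**2) + 24) = -(-711)/((4 + 196) + 24) = -(-711)/(200 + 24) = -(-711)/224 = -79*(-9/224) = 711/224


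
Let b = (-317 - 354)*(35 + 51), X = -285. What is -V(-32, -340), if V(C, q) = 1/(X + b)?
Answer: 1/57991 ≈ 1.7244e-5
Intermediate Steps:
b = -57706 (b = -671*86 = -57706)
V(C, q) = -1/57991 (V(C, q) = 1/(-285 - 57706) = 1/(-57991) = -1/57991)
-V(-32, -340) = -1*(-1/57991) = 1/57991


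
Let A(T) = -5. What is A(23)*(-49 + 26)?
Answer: 115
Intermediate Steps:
A(23)*(-49 + 26) = -5*(-49 + 26) = -5*(-23) = 115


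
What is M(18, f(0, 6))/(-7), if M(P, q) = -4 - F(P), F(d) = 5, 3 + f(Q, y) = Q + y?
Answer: 9/7 ≈ 1.2857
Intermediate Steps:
f(Q, y) = -3 + Q + y (f(Q, y) = -3 + (Q + y) = -3 + Q + y)
M(P, q) = -9 (M(P, q) = -4 - 1*5 = -4 - 5 = -9)
M(18, f(0, 6))/(-7) = -9/(-7) = -9*(-⅐) = 9/7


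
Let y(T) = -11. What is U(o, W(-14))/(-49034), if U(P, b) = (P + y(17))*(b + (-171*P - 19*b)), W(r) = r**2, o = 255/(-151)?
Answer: -468579834/559012117 ≈ -0.83823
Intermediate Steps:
o = -255/151 (o = 255*(-1/151) = -255/151 ≈ -1.6887)
U(P, b) = (-11 + P)*(-171*P - 18*b) (U(P, b) = (P - 11)*(b + (-171*P - 19*b)) = (-11 + P)*(-171*P - 18*b))
U(o, W(-14))/(-49034) = (-171*(-255/151)**2 + 198*(-14)**2 + 1881*(-255/151) - 18*(-255/151)*(-14)**2)/(-49034) = (-171*65025/22801 + 198*196 - 479655/151 - 18*(-255/151)*196)*(-1/49034) = (-11119275/22801 + 38808 - 479655/151 + 899640/151)*(-1/49034) = (937159668/22801)*(-1/49034) = -468579834/559012117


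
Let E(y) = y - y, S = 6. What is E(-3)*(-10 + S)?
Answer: 0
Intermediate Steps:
E(y) = 0
E(-3)*(-10 + S) = 0*(-10 + 6) = 0*(-4) = 0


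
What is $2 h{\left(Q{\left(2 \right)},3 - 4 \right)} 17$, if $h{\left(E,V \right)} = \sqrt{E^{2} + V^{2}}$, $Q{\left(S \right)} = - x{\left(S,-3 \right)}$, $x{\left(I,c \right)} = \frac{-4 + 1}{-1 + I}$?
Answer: $34 \sqrt{10} \approx 107.52$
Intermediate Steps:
$x{\left(I,c \right)} = - \frac{3}{-1 + I}$
$Q{\left(S \right)} = \frac{3}{-1 + S}$ ($Q{\left(S \right)} = - \frac{-3}{-1 + S} = \frac{3}{-1 + S}$)
$2 h{\left(Q{\left(2 \right)},3 - 4 \right)} 17 = 2 \sqrt{\left(\frac{3}{-1 + 2}\right)^{2} + \left(3 - 4\right)^{2}} \cdot 17 = 2 \sqrt{\left(\frac{3}{1}\right)^{2} + \left(-1\right)^{2}} \cdot 17 = 2 \sqrt{\left(3 \cdot 1\right)^{2} + 1} \cdot 17 = 2 \sqrt{3^{2} + 1} \cdot 17 = 2 \sqrt{9 + 1} \cdot 17 = 2 \sqrt{10} \cdot 17 = 34 \sqrt{10}$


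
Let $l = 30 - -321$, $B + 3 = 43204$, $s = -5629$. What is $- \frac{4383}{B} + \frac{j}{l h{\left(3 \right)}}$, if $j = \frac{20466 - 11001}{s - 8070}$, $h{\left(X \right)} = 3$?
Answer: $- \frac{21211292822}{207725485149} \approx -0.10211$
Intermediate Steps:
$B = 43201$ ($B = -3 + 43204 = 43201$)
$l = 351$ ($l = 30 + 321 = 351$)
$j = - \frac{9465}{13699}$ ($j = \frac{20466 - 11001}{-5629 - 8070} = \frac{9465}{-13699} = 9465 \left(- \frac{1}{13699}\right) = - \frac{9465}{13699} \approx -0.69093$)
$- \frac{4383}{B} + \frac{j}{l h{\left(3 \right)}} = - \frac{4383}{43201} - \frac{9465}{13699 \cdot 351 \cdot 3} = \left(-4383\right) \frac{1}{43201} - \frac{9465}{13699 \cdot 1053} = - \frac{4383}{43201} - \frac{3155}{4808349} = - \frac{21211292822}{207725485149}$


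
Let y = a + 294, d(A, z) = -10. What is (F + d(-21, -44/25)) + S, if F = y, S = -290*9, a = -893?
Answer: -3219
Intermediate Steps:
y = -599 (y = -893 + 294 = -599)
S = -2610
F = -599
(F + d(-21, -44/25)) + S = (-599 - 10) - 2610 = -609 - 2610 = -3219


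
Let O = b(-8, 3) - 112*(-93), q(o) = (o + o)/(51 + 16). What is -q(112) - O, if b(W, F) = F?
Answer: -698297/67 ≈ -10422.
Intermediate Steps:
q(o) = 2*o/67 (q(o) = (2*o)/67 = (2*o)*(1/67) = 2*o/67)
O = 10419 (O = 3 - 112*(-93) = 3 + 10416 = 10419)
-q(112) - O = -2*112/67 - 1*10419 = -1*224/67 - 10419 = -224/67 - 10419 = -698297/67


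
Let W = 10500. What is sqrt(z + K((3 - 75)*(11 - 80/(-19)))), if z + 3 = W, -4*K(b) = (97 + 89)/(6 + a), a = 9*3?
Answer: sqrt(5079866)/22 ≈ 102.45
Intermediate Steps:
a = 27
K(b) = -31/22 (K(b) = -(97 + 89)/(4*(6 + 27)) = -93/(2*33) = -1/4*62/11 = -31/22)
z = 10497 (z = -3 + 10500 = 10497)
sqrt(z + K((3 - 75)*(11 - 80/(-19)))) = sqrt(10497 - 31/22) = sqrt(230903/22) = sqrt(5079866)/22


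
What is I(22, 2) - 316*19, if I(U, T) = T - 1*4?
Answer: -6006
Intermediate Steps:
I(U, T) = -4 + T (I(U, T) = T - 4 = -4 + T)
I(22, 2) - 316*19 = (-4 + 2) - 316*19 = -2 - 6004 = -6006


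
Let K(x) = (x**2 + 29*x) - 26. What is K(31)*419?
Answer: 768446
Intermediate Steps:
K(x) = -26 + x**2 + 29*x
K(31)*419 = (-26 + 31**2 + 29*31)*419 = (-26 + 961 + 899)*419 = 1834*419 = 768446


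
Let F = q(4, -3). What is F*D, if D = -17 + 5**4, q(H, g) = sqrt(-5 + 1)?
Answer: 1216*I ≈ 1216.0*I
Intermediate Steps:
q(H, g) = 2*I (q(H, g) = sqrt(-4) = 2*I)
F = 2*I ≈ 2.0*I
D = 608 (D = -17 + 625 = 608)
F*D = (2*I)*608 = 1216*I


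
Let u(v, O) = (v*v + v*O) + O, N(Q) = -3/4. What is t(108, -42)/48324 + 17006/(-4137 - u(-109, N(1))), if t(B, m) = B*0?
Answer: -17006/16099 ≈ -1.0563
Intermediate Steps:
t(B, m) = 0
N(Q) = -¾ (N(Q) = -3*¼ = -¾)
u(v, O) = O + v² + O*v (u(v, O) = (v² + O*v) + O = O + v² + O*v)
t(108, -42)/48324 + 17006/(-4137 - u(-109, N(1))) = 0/48324 + 17006/(-4137 - (-¾ + (-109)² - ¾*(-109))) = 0*(1/48324) + 17006/(-4137 - (-¾ + 11881 + 327/4)) = 0 + 17006/(-4137 - 1*11962) = 0 + 17006/(-4137 - 11962) = 0 + 17006/(-16099) = 0 + 17006*(-1/16099) = 0 - 17006/16099 = -17006/16099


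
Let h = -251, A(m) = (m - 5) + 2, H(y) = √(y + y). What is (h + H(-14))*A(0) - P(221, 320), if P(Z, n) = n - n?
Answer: 753 - 6*I*√7 ≈ 753.0 - 15.875*I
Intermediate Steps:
H(y) = √2*√y (H(y) = √(2*y) = √2*√y)
P(Z, n) = 0
A(m) = -3 + m (A(m) = (-5 + m) + 2 = -3 + m)
(h + H(-14))*A(0) - P(221, 320) = (-251 + √2*√(-14))*(-3 + 0) - 1*0 = (-251 + √2*(I*√14))*(-3) + 0 = (-251 + 2*I*√7)*(-3) + 0 = (753 - 6*I*√7) + 0 = 753 - 6*I*√7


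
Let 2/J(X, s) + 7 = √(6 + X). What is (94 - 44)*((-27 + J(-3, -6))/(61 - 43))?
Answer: -15700/207 - 25*√3/207 ≈ -76.055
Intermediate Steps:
J(X, s) = 2/(-7 + √(6 + X))
(94 - 44)*((-27 + J(-3, -6))/(61 - 43)) = (94 - 44)*((-27 + 2/(-7 + √(6 - 3)))/(61 - 43)) = 50*((-27 + 2/(-7 + √3))/18) = 50*((-27 + 2/(-7 + √3))*(1/18)) = 50*(-3/2 + 1/(9*(-7 + √3))) = -75 + 50/(9*(-7 + √3))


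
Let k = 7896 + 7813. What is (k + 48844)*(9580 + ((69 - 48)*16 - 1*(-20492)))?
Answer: 1962927624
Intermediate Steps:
k = 15709
(k + 48844)*(9580 + ((69 - 48)*16 - 1*(-20492))) = (15709 + 48844)*(9580 + ((69 - 48)*16 - 1*(-20492))) = 64553*(9580 + (21*16 + 20492)) = 64553*(9580 + (336 + 20492)) = 64553*(9580 + 20828) = 64553*30408 = 1962927624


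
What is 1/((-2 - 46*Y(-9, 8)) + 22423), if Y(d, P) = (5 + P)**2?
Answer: 1/14647 ≈ 6.8273e-5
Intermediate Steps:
1/((-2 - 46*Y(-9, 8)) + 22423) = 1/((-2 - 46*(5 + 8)**2) + 22423) = 1/((-2 - 46*13**2) + 22423) = 1/((-2 - 46*169) + 22423) = 1/((-2 - 7774) + 22423) = 1/(-7776 + 22423) = 1/14647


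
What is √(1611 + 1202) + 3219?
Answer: 3219 + √2813 ≈ 3272.0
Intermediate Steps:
√(1611 + 1202) + 3219 = √2813 + 3219 = 3219 + √2813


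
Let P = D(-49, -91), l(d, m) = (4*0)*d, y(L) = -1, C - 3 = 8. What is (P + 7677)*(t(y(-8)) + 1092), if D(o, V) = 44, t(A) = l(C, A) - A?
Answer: 8439053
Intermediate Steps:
C = 11 (C = 3 + 8 = 11)
l(d, m) = 0 (l(d, m) = 0*d = 0)
t(A) = -A (t(A) = 0 - A = -A)
P = 44
(P + 7677)*(t(y(-8)) + 1092) = (44 + 7677)*(-1*(-1) + 1092) = 7721*(1 + 1092) = 7721*1093 = 8439053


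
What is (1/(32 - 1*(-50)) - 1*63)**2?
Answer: 26677225/6724 ≈ 3967.5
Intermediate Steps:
(1/(32 - 1*(-50)) - 1*63)**2 = (1/(32 + 50) - 63)**2 = (1/82 - 63)**2 = (-5165/82)**2 = 26677225/6724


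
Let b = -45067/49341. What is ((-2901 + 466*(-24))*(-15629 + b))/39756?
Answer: 301730261285/54488911 ≈ 5537.5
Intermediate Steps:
b = -45067/49341 (b = -45067*1/49341 = -45067/49341 ≈ -0.91338)
((-2901 + 466*(-24))*(-15629 + b))/39756 = ((-2901 + 466*(-24))*(-15629 - 45067/49341))/39756 = ((-2901 - 11184)*(-771195556/49341))*(1/39756) = -14085*(-771195556/49341)*(1/39756) = (3620763135420/16447)*(1/39756) = 301730261285/54488911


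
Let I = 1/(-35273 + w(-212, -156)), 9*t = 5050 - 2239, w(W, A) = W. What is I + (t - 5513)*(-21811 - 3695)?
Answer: 4707021518939/35485 ≈ 1.3265e+8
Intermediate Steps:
t = 937/3 (t = (5050 - 2239)/9 = (⅑)*2811 = 937/3 ≈ 312.33)
I = -1/35485 (I = 1/(-35273 - 212) = 1/(-35485) = -1/35485 ≈ -2.8181e-5)
I + (t - 5513)*(-21811 - 3695) = -1/35485 + (937/3 - 5513)*(-21811 - 3695) = -1/35485 - 15602/3*(-25506) = -1/35485 + 132648204 = 4707021518939/35485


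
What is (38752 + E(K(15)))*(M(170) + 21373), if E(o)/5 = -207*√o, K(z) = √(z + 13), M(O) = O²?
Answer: 1948179296 - 52032555*√2*7^(¼) ≈ 1.8285e+9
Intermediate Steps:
K(z) = √(13 + z)
E(o) = -1035*√o (E(o) = 5*(-207*√o) = -1035*√o)
(38752 + E(K(15)))*(M(170) + 21373) = (38752 - 1035*(13 + 15)^(¼))*(170² + 21373) = (38752 - 1035*√2*7^(¼))*(28900 + 21373) = (38752 - 1035*√2*7^(¼))*50273 = 1948179296 - 52032555*√2*7^(¼)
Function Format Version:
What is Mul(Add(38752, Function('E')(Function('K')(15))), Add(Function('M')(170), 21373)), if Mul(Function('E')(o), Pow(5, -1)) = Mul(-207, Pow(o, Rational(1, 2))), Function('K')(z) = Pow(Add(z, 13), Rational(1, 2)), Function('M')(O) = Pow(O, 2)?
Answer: Add(1948179296, Mul(-52032555, Pow(2, Rational(1, 2)), Pow(7, Rational(1, 4)))) ≈ 1.8285e+9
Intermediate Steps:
Function('K')(z) = Pow(Add(13, z), Rational(1, 2))
Function('E')(o) = Mul(-1035, Pow(o, Rational(1, 2))) (Function('E')(o) = Mul(5, Mul(-207, Pow(o, Rational(1, 2)))) = Mul(-1035, Pow(o, Rational(1, 2))))
Mul(Add(38752, Function('E')(Function('K')(15))), Add(Function('M')(170), 21373)) = Mul(Add(38752, Mul(-1035, Pow(Pow(Add(13, 15), Rational(1, 2)), Rational(1, 2)))), Add(Pow(170, 2), 21373)) = Mul(Add(38752, Mul(-1035, Pow(Pow(28, Rational(1, 2)), Rational(1, 2)))), Add(28900, 21373)) = Mul(Add(38752, Mul(-1035, Pow(Mul(2, Pow(7, Rational(1, 2))), Rational(1, 2)))), 50273) = Mul(Add(38752, Mul(-1035, Mul(Pow(2, Rational(1, 2)), Pow(7, Rational(1, 4))))), 50273) = Mul(Add(38752, Mul(-1035, Pow(2, Rational(1, 2)), Pow(7, Rational(1, 4)))), 50273) = Add(1948179296, Mul(-52032555, Pow(2, Rational(1, 2)), Pow(7, Rational(1, 4))))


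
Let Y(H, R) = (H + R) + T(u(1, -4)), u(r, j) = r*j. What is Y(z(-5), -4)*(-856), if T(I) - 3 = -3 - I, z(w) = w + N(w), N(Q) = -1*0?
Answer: 4280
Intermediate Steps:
u(r, j) = j*r
N(Q) = 0
z(w) = w (z(w) = w + 0 = w)
T(I) = -I (T(I) = 3 + (-3 - I) = -I)
Y(H, R) = 4 + H + R (Y(H, R) = (H + R) - (-4) = (H + R) - 1*(-4) = (H + R) + 4 = 4 + H + R)
Y(z(-5), -4)*(-856) = (4 - 5 - 4)*(-856) = -5*(-856) = 4280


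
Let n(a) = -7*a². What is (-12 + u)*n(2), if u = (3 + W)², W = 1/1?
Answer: -112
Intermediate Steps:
W = 1
u = 16 (u = (3 + 1)² = 4² = 16)
(-12 + u)*n(2) = (-12 + 16)*(-7*2²) = 4*(-7*4) = 4*(-28) = -112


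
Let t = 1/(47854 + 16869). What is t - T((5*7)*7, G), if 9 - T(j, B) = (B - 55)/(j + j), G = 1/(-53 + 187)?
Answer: -38724287747/4249712180 ≈ -9.1122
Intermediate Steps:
G = 1/134 ≈ 0.0074627
T(j, B) = 9 - (-55 + B)/(2*j) (T(j, B) = 9 - (B - 55)/(j + j) = 9 - (-55 + B)/(2*j))
t = 1/64723 ≈ 1.5450e-5
t - T((5*7)*7, G) = 1/64723 - (55 - 1*1/134 + 18*((5*7)*7))/(2*((5*7)*7)) = 1/64723 - (55 - 1/134 + 18*(35*7))/(2*(35*7)) = 1/64723 - (55 - 1/134 + 18*245)/(2*245) = 1/64723 - (55 - 1/134 + 4410)/(2*245) = 1/64723 - 598309/(2*245*134) = 1/64723 - 1*598309/65660 = 1/64723 - 598309/65660 = -38724287747/4249712180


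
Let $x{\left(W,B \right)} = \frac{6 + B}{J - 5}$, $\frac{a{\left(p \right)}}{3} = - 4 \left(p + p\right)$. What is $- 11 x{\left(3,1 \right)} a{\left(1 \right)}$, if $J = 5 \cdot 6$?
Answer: $\frac{1848}{25} \approx 73.92$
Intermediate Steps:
$a{\left(p \right)} = - 24 p$ ($a{\left(p \right)} = 3 \left(- 4 \left(p + p\right)\right) = 3 \left(- 4 \cdot 2 p\right) = 3 \left(- 8 p\right) = - 24 p$)
$J = 30$
$x{\left(W,B \right)} = \frac{6}{25} + \frac{B}{25}$ ($x{\left(W,B \right)} = \frac{6 + B}{30 - 5} = \frac{6 + B}{25} = \left(6 + B\right) \frac{1}{25} = \frac{6}{25} + \frac{B}{25}$)
$- 11 x{\left(3,1 \right)} a{\left(1 \right)} = - 11 \left(\frac{6}{25} + \frac{1}{25} \cdot 1\right) \left(\left(-24\right) 1\right) = - 11 \left(\frac{6}{25} + \frac{1}{25}\right) \left(-24\right) = \left(-11\right) \frac{7}{25} \left(-24\right) = \left(- \frac{77}{25}\right) \left(-24\right) = \frac{1848}{25}$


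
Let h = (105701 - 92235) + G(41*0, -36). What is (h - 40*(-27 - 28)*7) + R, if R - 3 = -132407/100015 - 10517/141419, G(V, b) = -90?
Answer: 407031011837727/14144021285 ≈ 28778.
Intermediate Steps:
R = 22655340567/14144021285 (R = 3 + (-132407/100015 - 10517/141419) = 3 - 19776723288/14144021285 = 22655340567/14144021285 ≈ 1.6018)
h = 13376 (h = (105701 - 92235) - 90 = 13466 - 90 = 13376)
(h - 40*(-27 - 28)*7) + R = (13376 - 40*(-27 - 28)*7) + 22655340567/14144021285 = (13376 - 40*(-55)*7) + 22655340567/14144021285 = (13376 + 2200*7) + 22655340567/14144021285 = (13376 + 15400) + 22655340567/14144021285 = 28776 + 22655340567/14144021285 = 407031011837727/14144021285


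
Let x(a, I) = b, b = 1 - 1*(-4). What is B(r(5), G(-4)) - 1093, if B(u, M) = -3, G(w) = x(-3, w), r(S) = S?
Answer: -1096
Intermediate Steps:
b = 5 (b = 1 + 4 = 5)
x(a, I) = 5
G(w) = 5
B(r(5), G(-4)) - 1093 = -3 - 1093 = -1096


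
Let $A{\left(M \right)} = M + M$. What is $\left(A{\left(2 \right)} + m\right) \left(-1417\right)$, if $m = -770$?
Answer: $1085422$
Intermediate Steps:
$A{\left(M \right)} = 2 M$
$\left(A{\left(2 \right)} + m\right) \left(-1417\right) = \left(2 \cdot 2 - 770\right) \left(-1417\right) = \left(4 - 770\right) \left(-1417\right) = \left(-766\right) \left(-1417\right) = 1085422$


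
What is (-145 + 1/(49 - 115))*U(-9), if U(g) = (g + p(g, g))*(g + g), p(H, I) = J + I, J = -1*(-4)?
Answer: -401982/11 ≈ -36544.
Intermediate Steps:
J = 4
p(H, I) = 4 + I
U(g) = 2*g*(4 + 2*g) (U(g) = (g + (4 + g))*(g + g) = (4 + 2*g)*(2*g) = 2*g*(4 + 2*g))
(-145 + 1/(49 - 115))*U(-9) = (-145 + 1/(49 - 115))*(4*(-9)*(2 - 9)) = (-145 + 1/(-66))*(4*(-9)*(-7)) = (-145 - 1/66)*252 = -9571/66*252 = -401982/11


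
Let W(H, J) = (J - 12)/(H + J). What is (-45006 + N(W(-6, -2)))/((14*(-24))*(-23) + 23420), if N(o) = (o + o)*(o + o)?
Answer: -179975/124592 ≈ -1.4445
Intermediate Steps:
W(H, J) = (-12 + J)/(H + J)
N(o) = 4*o² (N(o) = (2*o)*(2*o) = 4*o²)
(-45006 + N(W(-6, -2)))/((14*(-24))*(-23) + 23420) = (-45006 + 4*((-12 - 2)/(-6 - 2))²)/((14*(-24))*(-23) + 23420) = (-45006 + 4*(-14/(-8))²)/(-336*(-23) + 23420) = (-45006 + 4*(-⅛*(-14))²)/(7728 + 23420) = (-45006 + 4*(7/4)²)/31148 = (-45006 + 4*(49/16))*(1/31148) = (-45006 + 49/4)*(1/31148) = -179975/4*1/31148 = -179975/124592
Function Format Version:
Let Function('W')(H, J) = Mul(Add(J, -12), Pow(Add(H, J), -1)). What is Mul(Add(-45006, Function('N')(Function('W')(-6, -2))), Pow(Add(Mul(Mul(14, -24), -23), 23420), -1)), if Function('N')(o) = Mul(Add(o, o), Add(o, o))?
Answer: Rational(-179975, 124592) ≈ -1.4445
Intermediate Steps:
Function('W')(H, J) = Mul(Pow(Add(H, J), -1), Add(-12, J)) (Function('W')(H, J) = Mul(Add(-12, J), Pow(Add(H, J), -1)) = Mul(Pow(Add(H, J), -1), Add(-12, J)))
Function('N')(o) = Mul(4, Pow(o, 2)) (Function('N')(o) = Mul(Mul(2, o), Mul(2, o)) = Mul(4, Pow(o, 2)))
Mul(Add(-45006, Function('N')(Function('W')(-6, -2))), Pow(Add(Mul(Mul(14, -24), -23), 23420), -1)) = Mul(Add(-45006, Mul(4, Pow(Mul(Pow(Add(-6, -2), -1), Add(-12, -2)), 2))), Pow(Add(Mul(Mul(14, -24), -23), 23420), -1)) = Mul(Add(-45006, Mul(4, Pow(Mul(Pow(-8, -1), -14), 2))), Pow(Add(Mul(-336, -23), 23420), -1)) = Mul(Add(-45006, Mul(4, Pow(Mul(Rational(-1, 8), -14), 2))), Pow(Add(7728, 23420), -1)) = Mul(Add(-45006, Mul(4, Pow(Rational(7, 4), 2))), Pow(31148, -1)) = Mul(Add(-45006, Mul(4, Rational(49, 16))), Rational(1, 31148)) = Mul(Add(-45006, Rational(49, 4)), Rational(1, 31148)) = Mul(Rational(-179975, 4), Rational(1, 31148)) = Rational(-179975, 124592)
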